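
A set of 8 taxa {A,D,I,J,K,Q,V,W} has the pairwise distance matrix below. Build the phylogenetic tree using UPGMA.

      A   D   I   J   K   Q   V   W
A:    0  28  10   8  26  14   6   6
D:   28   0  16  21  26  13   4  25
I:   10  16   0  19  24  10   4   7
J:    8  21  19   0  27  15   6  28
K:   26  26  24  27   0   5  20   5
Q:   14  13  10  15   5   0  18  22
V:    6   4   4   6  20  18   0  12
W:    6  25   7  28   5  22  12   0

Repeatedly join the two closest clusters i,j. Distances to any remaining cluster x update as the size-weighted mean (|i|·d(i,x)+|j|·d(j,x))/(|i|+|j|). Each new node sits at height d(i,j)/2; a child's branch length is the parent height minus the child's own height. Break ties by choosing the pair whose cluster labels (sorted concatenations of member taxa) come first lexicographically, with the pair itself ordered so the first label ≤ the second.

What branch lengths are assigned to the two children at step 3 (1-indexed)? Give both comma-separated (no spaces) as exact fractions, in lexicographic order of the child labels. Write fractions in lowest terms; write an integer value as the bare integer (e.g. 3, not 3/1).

3,3

step 1: merge (D,V) at d=4; branch lengths D→2, V→2; new cluster DV
  updated: d(A,DV)=17, d(DV,I)=10, d(DV,J)=27/2, d(DV,K)=23, d(DV,Q)=31/2, d(DV,W)=37/2
step 2: merge (K,Q) at d=5; branch lengths K→5/2, Q→5/2; new cluster KQ
  updated: d(A,KQ)=20, d(DV,KQ)=77/4, d(I,KQ)=17, d(J,KQ)=21, d(KQ,W)=27/2
step 3: merge (A,W) at d=6; branch lengths A→3, W→3; new cluster AW
  updated: d(AW,DV)=71/4, d(AW,I)=17/2, d(AW,J)=18, d(AW,KQ)=67/4
step 4: merge (AW,I) at d=17/2; branch lengths AW→5/4, I→17/4; new cluster AIW
  updated: d(AIW,DV)=91/6, d(AIW,J)=55/3, d(AIW,KQ)=101/6
step 5: merge (DV,J) at d=27/2; branch lengths DV→19/4, J→27/4; new cluster DJV
  updated: d(AIW,DJV)=146/9, d(DJV,KQ)=119/6
step 6: merge (AIW,DJV) at d=146/9; branch lengths AIW→139/36, DJV→49/36; new cluster ADIJVW
  updated: d(ADIJVW,KQ)=55/3
step 7: merge (ADIJVW,KQ) at d=55/3; branch lengths ADIJVW→19/18, KQ→20/3; new cluster ADIJKQVW
final tree: ((((A:3,W:3):5/4,I:17/4):139/36,((D:2,V:2):19/4,J:27/4):49/36):19/18,(K:5/2,Q:5/2):20/3)
total length: 809/18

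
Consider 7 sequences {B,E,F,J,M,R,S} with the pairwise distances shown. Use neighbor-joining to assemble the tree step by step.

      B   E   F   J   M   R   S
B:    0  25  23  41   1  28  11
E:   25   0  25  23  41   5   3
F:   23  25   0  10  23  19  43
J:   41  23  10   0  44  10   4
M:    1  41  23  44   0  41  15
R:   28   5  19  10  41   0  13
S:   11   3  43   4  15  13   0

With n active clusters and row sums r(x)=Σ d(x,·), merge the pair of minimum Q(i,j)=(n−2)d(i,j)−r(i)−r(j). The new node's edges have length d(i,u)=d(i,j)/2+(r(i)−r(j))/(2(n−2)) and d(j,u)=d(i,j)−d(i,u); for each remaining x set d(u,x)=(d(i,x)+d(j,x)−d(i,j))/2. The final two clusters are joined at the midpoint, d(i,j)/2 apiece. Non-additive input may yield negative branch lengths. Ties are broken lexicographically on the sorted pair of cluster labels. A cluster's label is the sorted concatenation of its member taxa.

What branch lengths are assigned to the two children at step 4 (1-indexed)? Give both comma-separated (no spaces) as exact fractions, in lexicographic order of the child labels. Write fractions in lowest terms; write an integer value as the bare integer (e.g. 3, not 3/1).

1. join B+M (d=1, Q=-289) ⇒ BM; edges |B|=-31/10, |M|=41/10
  updated: d(BM,E)=65/2, d(BM,F)=45/2, d(BM,J)=42, d(BM,R)=34, d(BM,S)=25/2
2. join BM+F (d=45/2, Q=-173) ⇒ BFM; edges |BM|=57/4, |F|=33/4
  updated: d(BFM,E)=35/2, d(BFM,J)=59/4, d(BFM,R)=61/4, d(BFM,S)=33/2
3. join E+R (d=5, Q=-307/4) ⇒ ER; edges |E|=27/8, |R|=13/8
  updated: d(BFM,ER)=111/8, d(ER,J)=14, d(ER,S)=11/2
4. join BFM+ER (d=111/8, Q=-203/4) ⇒ BEFMR; edges |BFM|=79/8, |ER|=4
  updated: d(BEFMR,J)=119/16, d(BEFMR,S)=65/16
5. join BEFMR+J (d=119/16, Q=-31/2) ⇒ BEFJMR; edges |BEFMR|=15/4, |J|=59/16
  updated: d(BEFJMR,S)=5/16
6. join BEFJMR+S (d=5/16) ⇒ BEFJMRS; edges |BEFJMR|=5/32, |S|=5/32
final tree: (((((B:-31/10,M:41/10):57/4,F:33/4):79/8,(E:27/8,R:13/8):4):15/4,J:59/16):5/32,S:5/32)
total length: 401/8

79/8,4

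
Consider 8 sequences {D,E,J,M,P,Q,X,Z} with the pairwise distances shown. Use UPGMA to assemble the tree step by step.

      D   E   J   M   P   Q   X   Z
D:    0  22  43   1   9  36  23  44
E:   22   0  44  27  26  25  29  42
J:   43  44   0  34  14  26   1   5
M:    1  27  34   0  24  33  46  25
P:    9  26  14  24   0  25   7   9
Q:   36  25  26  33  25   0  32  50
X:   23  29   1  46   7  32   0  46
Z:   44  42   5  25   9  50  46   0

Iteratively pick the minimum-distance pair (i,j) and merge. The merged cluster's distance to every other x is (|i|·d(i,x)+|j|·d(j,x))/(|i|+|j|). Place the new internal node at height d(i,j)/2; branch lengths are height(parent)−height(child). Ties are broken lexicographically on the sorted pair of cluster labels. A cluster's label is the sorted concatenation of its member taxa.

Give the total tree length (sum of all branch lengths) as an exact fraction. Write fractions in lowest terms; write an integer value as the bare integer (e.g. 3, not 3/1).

1. join D+M (d=1) ⇒ DM; edges |D|=1/2, |M|=1/2
  updated: d(DM,E)=49/2, d(DM,J)=77/2, d(DM,P)=33/2, d(DM,Q)=69/2, d(DM,X)=69/2, d(DM,Z)=69/2
2. join J+X (d=1) ⇒ JX; edges |J|=1/2, |X|=1/2
  updated: d(DM,JX)=73/2, d(E,JX)=73/2, d(JX,P)=21/2, d(JX,Q)=29, d(JX,Z)=51/2
3. join P+Z (d=9) ⇒ PZ; edges |P|=9/2, |Z|=9/2
  updated: d(DM,PZ)=51/2, d(E,PZ)=34, d(JX,PZ)=18, d(PZ,Q)=75/2
4. join JX+PZ (d=18) ⇒ JPXZ; edges |JX|=17/2, |PZ|=9/2
  updated: d(DM,JPXZ)=31, d(E,JPXZ)=141/4, d(JPXZ,Q)=133/4
5. join DM+E (d=49/2) ⇒ DEM; edges |DM|=47/4, |E|=49/4
  updated: d(DEM,JPXZ)=389/12, d(DEM,Q)=94/3
6. join DEM+Q (d=94/3) ⇒ DEMQ; edges |DEM|=41/12, |Q|=47/3
  updated: d(DEMQ,JPXZ)=261/8
7. join DEMQ+JPXZ (d=261/8) ⇒ DEJMPQXZ; edges |DEMQ|=31/48, |JPXZ|=117/16
final tree: ((((D:1/2,M:1/2):47/4,E:49/4):41/12,Q:47/3):31/48,((J:1/2,X:1/2):17/2,(P:9/2,Z:9/2):9/2):117/16)
total length: 1801/24

1801/24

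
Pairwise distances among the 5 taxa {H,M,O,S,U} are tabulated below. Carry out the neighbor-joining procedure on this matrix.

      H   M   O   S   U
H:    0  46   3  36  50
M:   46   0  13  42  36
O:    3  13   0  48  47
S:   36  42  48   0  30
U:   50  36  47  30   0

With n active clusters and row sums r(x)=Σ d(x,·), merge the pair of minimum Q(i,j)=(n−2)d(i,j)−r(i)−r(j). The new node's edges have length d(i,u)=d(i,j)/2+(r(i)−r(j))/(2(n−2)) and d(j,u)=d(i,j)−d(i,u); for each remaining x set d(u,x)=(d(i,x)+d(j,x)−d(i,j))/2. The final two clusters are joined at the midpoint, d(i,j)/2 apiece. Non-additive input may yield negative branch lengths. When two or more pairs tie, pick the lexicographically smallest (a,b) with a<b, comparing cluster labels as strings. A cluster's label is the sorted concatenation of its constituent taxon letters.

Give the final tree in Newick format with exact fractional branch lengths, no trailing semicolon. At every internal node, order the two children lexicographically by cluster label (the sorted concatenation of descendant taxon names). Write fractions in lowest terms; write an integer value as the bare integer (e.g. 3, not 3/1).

step 1: merge (H,O) at d=3, Q=-237; branch lengths H→11/2, O→-5/2; new cluster HO
  updated: d(HO,M)=28, d(HO,S)=81/2, d(HO,U)=47
step 2: merge (HO,M) at d=28, Q=-331/2; branch lengths HO→131/8, M→93/8; new cluster HMO
  updated: d(HMO,S)=109/4, d(HMO,U)=55/2
step 3: merge (HMO,S) at d=109/4, Q=-339/4; branch lengths HMO→99/8, S→119/8; new cluster HMOS
  updated: d(HMOS,U)=121/8
step 4: merge (HMOS,U) at d=121/8; branch lengths HMOS→121/16, U→121/16; new cluster HMOSU
final tree: ((((H:11/2,O:-5/2):131/8,M:93/8):99/8,S:119/8):121/16,U:121/16)
total length: 587/8

((((H:11/2,O:-5/2):131/8,M:93/8):99/8,S:119/8):121/16,U:121/16)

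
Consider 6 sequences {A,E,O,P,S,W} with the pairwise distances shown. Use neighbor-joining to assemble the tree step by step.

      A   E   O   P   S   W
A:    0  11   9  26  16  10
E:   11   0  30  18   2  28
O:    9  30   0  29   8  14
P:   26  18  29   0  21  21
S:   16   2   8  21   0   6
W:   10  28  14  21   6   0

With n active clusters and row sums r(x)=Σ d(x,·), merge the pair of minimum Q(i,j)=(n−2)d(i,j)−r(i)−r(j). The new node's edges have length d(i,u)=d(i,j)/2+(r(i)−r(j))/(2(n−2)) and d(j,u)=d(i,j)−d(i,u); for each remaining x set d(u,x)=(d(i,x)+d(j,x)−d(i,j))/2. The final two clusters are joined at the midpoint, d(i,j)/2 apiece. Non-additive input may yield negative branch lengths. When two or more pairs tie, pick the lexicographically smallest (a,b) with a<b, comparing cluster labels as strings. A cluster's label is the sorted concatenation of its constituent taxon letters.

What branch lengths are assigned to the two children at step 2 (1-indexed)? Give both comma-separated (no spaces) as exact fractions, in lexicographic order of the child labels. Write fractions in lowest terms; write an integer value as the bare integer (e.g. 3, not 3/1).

iteration 1: select E,S (d=2, Q=-134); attach at lengths (11/2, -7/2); label the merged cluster ES
  updated: d(A,ES)=25/2, d(ES,O)=18, d(ES,P)=37/2, d(ES,W)=16
iteration 2: select ES,P (d=37/2, Q=-104); attach at lengths (13/3, 85/6); label the merged cluster EPS
  updated: d(A,EPS)=10, d(EPS,O)=57/4, d(EPS,W)=37/4
iteration 3: select A,O (d=9, Q=-193/4); attach at lengths (39/16, 105/16); label the merged cluster AO
  updated: d(AO,EPS)=61/8, d(AO,W)=15/2
iteration 4: select AO,EPS (d=61/8, Q=-195/8); attach at lengths (47/16, 75/16); label the merged cluster AEOPS
  updated: d(AEOPS,W)=73/16
iteration 5: select AEOPS,W (d=73/16); attach at lengths (73/32, 73/32); label the merged cluster AEOPSW
final tree: (((A:39/16,O:105/16):47/16,((E:11/2,S:-7/2):13/3,P:85/6):75/16):73/32,W:73/32)
total length: 667/16

13/3,85/6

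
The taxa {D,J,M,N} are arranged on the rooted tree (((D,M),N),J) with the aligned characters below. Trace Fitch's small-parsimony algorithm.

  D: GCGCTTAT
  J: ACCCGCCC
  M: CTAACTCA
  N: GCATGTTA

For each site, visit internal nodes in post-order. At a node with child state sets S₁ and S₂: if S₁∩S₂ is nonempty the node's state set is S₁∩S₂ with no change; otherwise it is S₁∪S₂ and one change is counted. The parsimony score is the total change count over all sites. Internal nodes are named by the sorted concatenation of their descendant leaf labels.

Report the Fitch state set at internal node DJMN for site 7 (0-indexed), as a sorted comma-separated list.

A,C

DM@0: {G} ∪ {C} = {C,G} (union, +1)
DMN@0: {C,G} ∩ {G} = {G} (intersection, +0)
DJMN@0: {G} ∪ {A} = {A,G} (union, +1)
DM@1: {C} ∪ {T} = {C,T} (union, +1)
DMN@1: {C,T} ∩ {C} = {C} (intersection, +0)
DJMN@1: {C} ∩ {C} = {C} (intersection, +0)
DM@2: {G} ∪ {A} = {A,G} (union, +1)
DMN@2: {A,G} ∩ {A} = {A} (intersection, +0)
DJMN@2: {A} ∪ {C} = {A,C} (union, +1)
DM@3: {C} ∪ {A} = {A,C} (union, +1)
DMN@3: {A,C} ∪ {T} = {A,C,T} (union, +1)
DJMN@3: {A,C,T} ∩ {C} = {C} (intersection, +0)
DM@4: {T} ∪ {C} = {C,T} (union, +1)
DMN@4: {C,T} ∪ {G} = {C,G,T} (union, +1)
DJMN@4: {C,G,T} ∩ {G} = {G} (intersection, +0)
DM@5: {T} ∩ {T} = {T} (intersection, +0)
DMN@5: {T} ∩ {T} = {T} (intersection, +0)
DJMN@5: {T} ∪ {C} = {C,T} (union, +1)
DM@6: {A} ∪ {C} = {A,C} (union, +1)
DMN@6: {A,C} ∪ {T} = {A,C,T} (union, +1)
DJMN@6: {A,C,T} ∩ {C} = {C} (intersection, +0)
DM@7: {T} ∪ {A} = {A,T} (union, +1)
DMN@7: {A,T} ∩ {A} = {A} (intersection, +0)
DJMN@7: {A} ∪ {C} = {A,C} (union, +1)
per-site changes: [2, 1, 2, 2, 2, 1, 2, 2]; total = 14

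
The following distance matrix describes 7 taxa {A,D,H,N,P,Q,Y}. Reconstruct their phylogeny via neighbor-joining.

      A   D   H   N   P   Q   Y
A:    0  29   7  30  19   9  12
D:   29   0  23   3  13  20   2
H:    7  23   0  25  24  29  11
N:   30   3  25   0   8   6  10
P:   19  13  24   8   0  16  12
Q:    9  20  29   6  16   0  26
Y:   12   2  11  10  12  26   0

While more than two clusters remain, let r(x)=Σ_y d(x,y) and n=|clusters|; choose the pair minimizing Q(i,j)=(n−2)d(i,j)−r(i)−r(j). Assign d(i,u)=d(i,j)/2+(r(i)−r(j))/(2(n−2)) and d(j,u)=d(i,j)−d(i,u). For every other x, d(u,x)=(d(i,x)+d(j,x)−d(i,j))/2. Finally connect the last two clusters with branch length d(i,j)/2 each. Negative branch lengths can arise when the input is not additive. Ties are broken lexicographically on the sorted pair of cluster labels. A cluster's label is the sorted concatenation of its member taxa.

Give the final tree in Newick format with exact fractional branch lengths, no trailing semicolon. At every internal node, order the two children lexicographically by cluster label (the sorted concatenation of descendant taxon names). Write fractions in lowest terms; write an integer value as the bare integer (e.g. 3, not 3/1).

iteration 1: select A,H (d=7, Q=-190); attach at lengths (11/5, 24/5); label the merged cluster AH
  updated: d(AH,D)=45/2, d(AH,N)=24, d(AH,P)=18, d(AH,Q)=31/2, d(AH,Y)=8
iteration 2: select AH,Y (d=8, Q=-114); attach at lengths (31/4, 1/4); label the merged cluster AHY
  updated: d(AHY,D)=33/4, d(AHY,N)=13, d(AHY,P)=11, d(AHY,Q)=67/4
iteration 3: select N,Q (d=6, Q=-283/4); attach at lengths (-43/24, 187/24); label the merged cluster NQ
  updated: d(AHY,NQ)=95/8, d(D,NQ)=17/2, d(NQ,P)=9
iteration 4: select AHY,D (d=33/4, Q=-355/8); attach at lengths (143/32, 121/32); label the merged cluster ADHY
  updated: d(ADHY,NQ)=97/16, d(ADHY,P)=63/8
iteration 5: select ADHY,NQ (d=97/16, Q=-367/16); attach at lengths (79/32, 115/32); label the merged cluster ADHNQY
  updated: d(ADHNQY,P)=173/32
iteration 6: select ADHNQY,P (d=173/32); attach at lengths (173/64, 173/64); label the merged cluster ADHNPQY
final tree: (((((A:11/5,H:24/5):31/4,Y:1/4):143/32,D:121/32):79/32,(N:-43/24,Q:187/24):115/32):173/64,P:173/64)
total length: 1303/32

(((((A:11/5,H:24/5):31/4,Y:1/4):143/32,D:121/32):79/32,(N:-43/24,Q:187/24):115/32):173/64,P:173/64)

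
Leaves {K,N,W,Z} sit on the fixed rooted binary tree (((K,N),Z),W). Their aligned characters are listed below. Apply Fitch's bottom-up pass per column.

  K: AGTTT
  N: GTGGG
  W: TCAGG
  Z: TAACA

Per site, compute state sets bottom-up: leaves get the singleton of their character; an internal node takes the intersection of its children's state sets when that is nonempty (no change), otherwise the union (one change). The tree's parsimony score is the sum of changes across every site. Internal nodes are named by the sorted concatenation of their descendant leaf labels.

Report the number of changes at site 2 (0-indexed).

2

[col 0] KN: children K:{A}, N:{G} ∪→ {A,G}; cost 1
[col 0] KNZ: children KN:{A,G}, Z:{T} ∪→ {A,G,T}; cost 1
[col 0] KNWZ: children KNZ:{A,G,T}, W:{T} ∩→ {T}; cost 0
[col 1] KN: children K:{G}, N:{T} ∪→ {G,T}; cost 1
[col 1] KNZ: children KN:{G,T}, Z:{A} ∪→ {A,G,T}; cost 1
[col 1] KNWZ: children KNZ:{A,G,T}, W:{C} ∪→ {A,C,G,T}; cost 1
[col 2] KN: children K:{T}, N:{G} ∪→ {G,T}; cost 1
[col 2] KNZ: children KN:{G,T}, Z:{A} ∪→ {A,G,T}; cost 1
[col 2] KNWZ: children KNZ:{A,G,T}, W:{A} ∩→ {A}; cost 0
[col 3] KN: children K:{T}, N:{G} ∪→ {G,T}; cost 1
[col 3] KNZ: children KN:{G,T}, Z:{C} ∪→ {C,G,T}; cost 1
[col 3] KNWZ: children KNZ:{C,G,T}, W:{G} ∩→ {G}; cost 0
[col 4] KN: children K:{T}, N:{G} ∪→ {G,T}; cost 1
[col 4] KNZ: children KN:{G,T}, Z:{A} ∪→ {A,G,T}; cost 1
[col 4] KNWZ: children KNZ:{A,G,T}, W:{G} ∩→ {G}; cost 0
per-site changes: [2, 3, 2, 2, 2]; total = 11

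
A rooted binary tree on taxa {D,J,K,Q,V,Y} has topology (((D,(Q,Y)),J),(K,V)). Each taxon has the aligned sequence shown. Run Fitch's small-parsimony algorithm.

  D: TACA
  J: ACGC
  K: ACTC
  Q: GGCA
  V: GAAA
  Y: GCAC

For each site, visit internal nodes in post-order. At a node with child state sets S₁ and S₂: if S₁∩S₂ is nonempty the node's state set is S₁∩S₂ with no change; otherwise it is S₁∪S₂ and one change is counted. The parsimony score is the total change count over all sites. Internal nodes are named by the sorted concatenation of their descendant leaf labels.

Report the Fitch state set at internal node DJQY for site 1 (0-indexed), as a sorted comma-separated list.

C

[col 0] QY: children Q:{G}, Y:{G} ∩→ {G}; cost 0
[col 0] DQY: children D:{T}, QY:{G} ∪→ {G,T}; cost 1
[col 0] DJQY: children DQY:{G,T}, J:{A} ∪→ {A,G,T}; cost 1
[col 0] KV: children K:{A}, V:{G} ∪→ {A,G}; cost 1
[col 0] DJKQVY: children DJQY:{A,G,T}, KV:{A,G} ∩→ {A,G}; cost 0
[col 1] QY: children Q:{G}, Y:{C} ∪→ {C,G}; cost 1
[col 1] DQY: children D:{A}, QY:{C,G} ∪→ {A,C,G}; cost 1
[col 1] DJQY: children DQY:{A,C,G}, J:{C} ∩→ {C}; cost 0
[col 1] KV: children K:{C}, V:{A} ∪→ {A,C}; cost 1
[col 1] DJKQVY: children DJQY:{C}, KV:{A,C} ∩→ {C}; cost 0
[col 2] QY: children Q:{C}, Y:{A} ∪→ {A,C}; cost 1
[col 2] DQY: children D:{C}, QY:{A,C} ∩→ {C}; cost 0
[col 2] DJQY: children DQY:{C}, J:{G} ∪→ {C,G}; cost 1
[col 2] KV: children K:{T}, V:{A} ∪→ {A,T}; cost 1
[col 2] DJKQVY: children DJQY:{C,G}, KV:{A,T} ∪→ {A,C,G,T}; cost 1
[col 3] QY: children Q:{A}, Y:{C} ∪→ {A,C}; cost 1
[col 3] DQY: children D:{A}, QY:{A,C} ∩→ {A}; cost 0
[col 3] DJQY: children DQY:{A}, J:{C} ∪→ {A,C}; cost 1
[col 3] KV: children K:{C}, V:{A} ∪→ {A,C}; cost 1
[col 3] DJKQVY: children DJQY:{A,C}, KV:{A,C} ∩→ {A,C}; cost 0
per-site changes: [3, 3, 4, 3]; total = 13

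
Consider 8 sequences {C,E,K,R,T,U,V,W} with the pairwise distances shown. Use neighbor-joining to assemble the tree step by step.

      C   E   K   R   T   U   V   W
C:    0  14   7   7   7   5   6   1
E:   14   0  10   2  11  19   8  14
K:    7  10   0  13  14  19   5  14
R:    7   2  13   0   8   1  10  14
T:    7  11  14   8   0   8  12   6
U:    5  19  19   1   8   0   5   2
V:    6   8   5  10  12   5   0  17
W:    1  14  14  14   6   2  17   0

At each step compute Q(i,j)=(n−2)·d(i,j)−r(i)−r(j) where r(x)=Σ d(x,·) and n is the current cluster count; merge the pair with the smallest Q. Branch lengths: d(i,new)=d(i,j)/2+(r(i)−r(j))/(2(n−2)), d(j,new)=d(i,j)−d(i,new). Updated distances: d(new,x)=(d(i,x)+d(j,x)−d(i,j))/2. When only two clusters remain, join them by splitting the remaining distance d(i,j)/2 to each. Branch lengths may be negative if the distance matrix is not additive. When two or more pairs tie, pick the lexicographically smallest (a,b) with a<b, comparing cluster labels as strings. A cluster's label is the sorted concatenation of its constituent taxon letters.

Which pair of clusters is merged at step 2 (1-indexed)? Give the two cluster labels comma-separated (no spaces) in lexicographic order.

K,V

iteration 1: select E,R (d=2, Q=-121); attach at lengths (35/12, -11/12); label the merged cluster ER
  updated: d(C,ER)=19/2, d(ER,K)=21/2, d(ER,T)=17/2, d(ER,U)=9, d(ER,V)=8, d(ER,W)=13
iteration 2: select K,V (d=5, Q=-195/2); attach at lengths (83/20, 17/20); label the merged cluster KV
  updated: d(C,KV)=4, d(ER,KV)=27/4, d(KV,T)=21/2, d(KV,U)=19/2, d(KV,W)=13
iteration 3: select ER,KV (d=27/4, Q=-127/2); attach at lengths (15/4, 3); label the merged cluster EKRV
  updated: d(C,EKRV)=27/8, d(EKRV,T)=49/8, d(EKRV,U)=47/8, d(EKRV,W)=77/8
iteration 4: select EKRV,T (d=49/8, Q=-135/4); attach at lengths (65/24, 41/12); label the merged cluster EKRTV
  updated: d(C,EKRTV)=17/8, d(EKRTV,U)=31/8, d(EKRTV,W)=19/4
iteration 5: select C,EKRTV (d=17/8, Q=-117/8); attach at lengths (13/32, 55/32); label the merged cluster CEKRTV
  updated: d(CEKRTV,U)=27/8, d(CEKRTV,W)=29/16
iteration 6: select CEKRTV,U (d=27/8, Q=-115/16); attach at lengths (51/32, 57/32); label the merged cluster CEKRTUV
  updated: d(CEKRTUV,W)=7/32
iteration 7: select CEKRTUV,W (d=7/32); attach at lengths (7/64, 7/64); label the merged cluster CEKRTUVW
final tree: (((C:13/32,(((E:35/12,R:-11/12):15/4,(K:83/20,V:17/20):3):65/24,T:41/12):55/32):51/32,U:57/32):7/64,W:7/64)
total length: 819/32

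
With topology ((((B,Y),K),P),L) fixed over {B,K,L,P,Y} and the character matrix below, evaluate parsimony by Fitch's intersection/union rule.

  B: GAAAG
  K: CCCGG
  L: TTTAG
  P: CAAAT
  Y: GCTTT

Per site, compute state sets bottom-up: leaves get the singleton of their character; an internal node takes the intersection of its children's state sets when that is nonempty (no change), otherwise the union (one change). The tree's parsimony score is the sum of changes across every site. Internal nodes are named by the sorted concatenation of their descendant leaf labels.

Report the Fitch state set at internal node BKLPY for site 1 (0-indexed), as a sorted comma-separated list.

A,C,T

[col 0] BY: children B:{G}, Y:{G} ∩→ {G}; cost 0
[col 0] BKY: children BY:{G}, K:{C} ∪→ {C,G}; cost 1
[col 0] BKPY: children BKY:{C,G}, P:{C} ∩→ {C}; cost 0
[col 0] BKLPY: children BKPY:{C}, L:{T} ∪→ {C,T}; cost 1
[col 1] BY: children B:{A}, Y:{C} ∪→ {A,C}; cost 1
[col 1] BKY: children BY:{A,C}, K:{C} ∩→ {C}; cost 0
[col 1] BKPY: children BKY:{C}, P:{A} ∪→ {A,C}; cost 1
[col 1] BKLPY: children BKPY:{A,C}, L:{T} ∪→ {A,C,T}; cost 1
[col 2] BY: children B:{A}, Y:{T} ∪→ {A,T}; cost 1
[col 2] BKY: children BY:{A,T}, K:{C} ∪→ {A,C,T}; cost 1
[col 2] BKPY: children BKY:{A,C,T}, P:{A} ∩→ {A}; cost 0
[col 2] BKLPY: children BKPY:{A}, L:{T} ∪→ {A,T}; cost 1
[col 3] BY: children B:{A}, Y:{T} ∪→ {A,T}; cost 1
[col 3] BKY: children BY:{A,T}, K:{G} ∪→ {A,G,T}; cost 1
[col 3] BKPY: children BKY:{A,G,T}, P:{A} ∩→ {A}; cost 0
[col 3] BKLPY: children BKPY:{A}, L:{A} ∩→ {A}; cost 0
[col 4] BY: children B:{G}, Y:{T} ∪→ {G,T}; cost 1
[col 4] BKY: children BY:{G,T}, K:{G} ∩→ {G}; cost 0
[col 4] BKPY: children BKY:{G}, P:{T} ∪→ {G,T}; cost 1
[col 4] BKLPY: children BKPY:{G,T}, L:{G} ∩→ {G}; cost 0
per-site changes: [2, 3, 3, 2, 2]; total = 12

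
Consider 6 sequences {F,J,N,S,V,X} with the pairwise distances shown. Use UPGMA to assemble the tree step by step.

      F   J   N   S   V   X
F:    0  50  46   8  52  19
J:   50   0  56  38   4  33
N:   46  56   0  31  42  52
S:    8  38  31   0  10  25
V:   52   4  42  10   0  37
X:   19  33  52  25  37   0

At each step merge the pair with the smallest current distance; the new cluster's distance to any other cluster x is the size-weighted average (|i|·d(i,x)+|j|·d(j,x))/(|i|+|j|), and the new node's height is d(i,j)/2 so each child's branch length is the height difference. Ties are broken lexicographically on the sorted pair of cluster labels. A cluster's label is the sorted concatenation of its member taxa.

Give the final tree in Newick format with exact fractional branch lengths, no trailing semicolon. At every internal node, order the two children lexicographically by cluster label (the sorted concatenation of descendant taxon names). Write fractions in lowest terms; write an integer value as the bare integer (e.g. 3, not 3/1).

((((F:4,S:4):7,X:11):22/3,(J:2,V:2):49/3):131/30,N:227/10)

step 1: merge (J,V) at d=4; branch lengths J→2, V→2; new cluster JV
  updated: d(F,JV)=51, d(JV,N)=49, d(JV,S)=24, d(JV,X)=35
step 2: merge (F,S) at d=8; branch lengths F→4, S→4; new cluster FS
  updated: d(FS,JV)=75/2, d(FS,N)=77/2, d(FS,X)=22
step 3: merge (FS,X) at d=22; branch lengths FS→7, X→11; new cluster FSX
  updated: d(FSX,JV)=110/3, d(FSX,N)=43
step 4: merge (FSX,JV) at d=110/3; branch lengths FSX→22/3, JV→49/3; new cluster FJSVX
  updated: d(FJSVX,N)=227/5
step 5: merge (FJSVX,N) at d=227/5; branch lengths FJSVX→131/30, N→227/10; new cluster FJNSVX
final tree: ((((F:4,S:4):7,X:11):22/3,(J:2,V:2):49/3):131/30,N:227/10)
total length: 1211/15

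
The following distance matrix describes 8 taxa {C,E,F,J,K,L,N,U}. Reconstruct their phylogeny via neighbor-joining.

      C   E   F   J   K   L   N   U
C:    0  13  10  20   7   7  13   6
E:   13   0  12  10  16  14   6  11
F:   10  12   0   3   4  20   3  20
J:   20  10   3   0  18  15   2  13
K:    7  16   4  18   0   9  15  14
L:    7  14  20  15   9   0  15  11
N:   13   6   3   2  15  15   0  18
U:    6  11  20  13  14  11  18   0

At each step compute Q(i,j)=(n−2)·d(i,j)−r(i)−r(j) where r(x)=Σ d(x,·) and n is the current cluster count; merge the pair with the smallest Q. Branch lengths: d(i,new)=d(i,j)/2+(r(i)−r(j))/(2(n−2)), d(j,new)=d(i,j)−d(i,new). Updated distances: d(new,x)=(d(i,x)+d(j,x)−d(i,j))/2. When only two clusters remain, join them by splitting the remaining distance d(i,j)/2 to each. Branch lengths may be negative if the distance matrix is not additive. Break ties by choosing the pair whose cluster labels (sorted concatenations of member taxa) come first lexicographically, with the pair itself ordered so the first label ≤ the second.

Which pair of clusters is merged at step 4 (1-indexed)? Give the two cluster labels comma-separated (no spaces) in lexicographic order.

C,U

1. join J+N (d=2, Q=-141) ⇒ JN; edges |J|=7/4, |N|=1/4
  updated: d(C,JN)=31/2, d(E,JN)=7, d(F,JN)=2, d(JN,K)=31/2, d(JN,L)=14, d(JN,U)=29/2
2. join F+JN (d=2, Q=-253/2) ⇒ FJN; edges |F|=19/20, |JN|=21/20
  updated: d(C,FJN)=47/4, d(E,FJN)=17/2, d(FJN,K)=35/4, d(FJN,L)=16, d(FJN,U)=65/4
3. join E+FJN (d=17/2, Q=-359/4) ⇒ EFJN; edges |E|=141/32, |FJN|=131/32
  updated: d(C,EFJN)=65/8, d(EFJN,K)=65/8, d(EFJN,L)=43/4, d(EFJN,U)=75/8
4. join C+U (d=6, Q=-101/2) ⇒ CU; edges |C|=23/24, |U|=121/24
  updated: d(CU,EFJN)=23/4, d(CU,K)=15/2, d(CU,L)=6
5. join CU+L (d=6, Q=-33) ⇒ CLU; edges |CU|=11/8, |L|=37/8
  updated: d(CLU,EFJN)=21/4, d(CLU,K)=21/4
6. join CLU+EFJN (d=21/4, Q=-149/8) ⇒ CEFJLNU; edges |CLU|=19/16, |EFJN|=65/16
  updated: d(CEFJLNU,K)=65/16
7. join CEFJLNU+K (d=65/16) ⇒ CEFJKLNU; edges |CEFJLNU|=65/32, |K|=65/32
final tree: ((((C:23/24,U:121/24):11/8,L:37/8):19/16,(E:141/32,(F:19/20,(J:7/4,N:1/4):21/20):131/32):65/16):65/32,K:65/32)
total length: 541/16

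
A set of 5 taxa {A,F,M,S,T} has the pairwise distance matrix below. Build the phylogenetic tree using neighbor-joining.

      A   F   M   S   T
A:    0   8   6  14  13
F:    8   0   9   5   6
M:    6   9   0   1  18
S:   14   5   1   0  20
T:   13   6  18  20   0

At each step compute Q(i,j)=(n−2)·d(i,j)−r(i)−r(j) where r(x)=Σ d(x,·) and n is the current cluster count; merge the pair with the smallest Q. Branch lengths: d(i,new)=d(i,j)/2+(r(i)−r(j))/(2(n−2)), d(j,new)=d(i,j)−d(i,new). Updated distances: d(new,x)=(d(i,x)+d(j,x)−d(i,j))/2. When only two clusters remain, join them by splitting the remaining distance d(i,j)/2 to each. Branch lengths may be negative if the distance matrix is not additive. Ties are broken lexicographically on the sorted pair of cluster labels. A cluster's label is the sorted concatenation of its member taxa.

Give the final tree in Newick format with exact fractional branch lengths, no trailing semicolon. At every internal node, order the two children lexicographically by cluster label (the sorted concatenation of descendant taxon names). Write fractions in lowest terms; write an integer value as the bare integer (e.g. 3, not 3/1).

(((A:15/4,(M:-1/2,S:3/2):23/4):15/4,F:-5/4):29/8,T:29/8)

step 1: merge (M,S) at d=1, Q=-71; branch lengths M→-1/2, S→3/2; new cluster MS
  updated: d(A,MS)=19/2, d(F,MS)=13/2, d(MS,T)=37/2
step 2: merge (A,MS) at d=19/2, Q=-46; branch lengths A→15/4, MS→23/4; new cluster AMS
  updated: d(AMS,F)=5/2, d(AMS,T)=11
step 3: merge (AMS,F) at d=5/2, Q=-39/2; branch lengths AMS→15/4, F→-5/4; new cluster AFMS
  updated: d(AFMS,T)=29/4
step 4: merge (AFMS,T) at d=29/4; branch lengths AFMS→29/8, T→29/8; new cluster AFMST
final tree: (((A:15/4,(M:-1/2,S:3/2):23/4):15/4,F:-5/4):29/8,T:29/8)
total length: 81/4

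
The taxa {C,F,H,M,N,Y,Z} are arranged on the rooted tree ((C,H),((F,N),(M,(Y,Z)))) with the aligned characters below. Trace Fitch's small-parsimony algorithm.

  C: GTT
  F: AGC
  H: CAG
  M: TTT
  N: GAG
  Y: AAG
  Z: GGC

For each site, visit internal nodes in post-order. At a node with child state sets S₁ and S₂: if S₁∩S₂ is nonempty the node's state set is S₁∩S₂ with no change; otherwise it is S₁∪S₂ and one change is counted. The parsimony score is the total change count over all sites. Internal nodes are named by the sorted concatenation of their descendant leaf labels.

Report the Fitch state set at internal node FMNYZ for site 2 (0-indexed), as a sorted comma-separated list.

site 0, node CH: C={G} ∪ H={C} → {C,G} (+1)
site 0, node FN: F={A} ∪ N={G} → {A,G} (+1)
site 0, node YZ: Y={A} ∪ Z={G} → {A,G} (+1)
site 0, node MYZ: M={T} ∪ YZ={A,G} → {A,G,T} (+1)
site 0, node FMNYZ: FN={A,G} ∩ MYZ={A,G,T} → {A,G} (+0)
site 0, node CFHMNYZ: CH={C,G} ∩ FMNYZ={A,G} → {G} (+0)
site 1, node CH: C={T} ∪ H={A} → {A,T} (+1)
site 1, node FN: F={G} ∪ N={A} → {A,G} (+1)
site 1, node YZ: Y={A} ∪ Z={G} → {A,G} (+1)
site 1, node MYZ: M={T} ∪ YZ={A,G} → {A,G,T} (+1)
site 1, node FMNYZ: FN={A,G} ∩ MYZ={A,G,T} → {A,G} (+0)
site 1, node CFHMNYZ: CH={A,T} ∩ FMNYZ={A,G} → {A} (+0)
site 2, node CH: C={T} ∪ H={G} → {G,T} (+1)
site 2, node FN: F={C} ∪ N={G} → {C,G} (+1)
site 2, node YZ: Y={G} ∪ Z={C} → {C,G} (+1)
site 2, node MYZ: M={T} ∪ YZ={C,G} → {C,G,T} (+1)
site 2, node FMNYZ: FN={C,G} ∩ MYZ={C,G,T} → {C,G} (+0)
site 2, node CFHMNYZ: CH={G,T} ∩ FMNYZ={C,G} → {G} (+0)
per-site changes: [4, 4, 4]; total = 12

C,G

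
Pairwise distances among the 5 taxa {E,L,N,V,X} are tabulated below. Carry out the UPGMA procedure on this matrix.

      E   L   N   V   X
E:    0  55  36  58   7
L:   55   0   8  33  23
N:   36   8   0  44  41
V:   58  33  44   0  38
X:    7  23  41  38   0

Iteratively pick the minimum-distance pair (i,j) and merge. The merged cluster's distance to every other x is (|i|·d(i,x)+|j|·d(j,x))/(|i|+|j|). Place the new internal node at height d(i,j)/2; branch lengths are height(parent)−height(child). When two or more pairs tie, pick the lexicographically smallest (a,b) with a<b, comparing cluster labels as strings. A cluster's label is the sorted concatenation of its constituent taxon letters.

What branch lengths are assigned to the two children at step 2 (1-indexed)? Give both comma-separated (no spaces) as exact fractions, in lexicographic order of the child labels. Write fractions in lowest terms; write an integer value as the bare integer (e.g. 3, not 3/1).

step 1: merge (E,X) at d=7; branch lengths E→7/2, X→7/2; new cluster EX
  updated: d(EX,L)=39, d(EX,N)=77/2, d(EX,V)=48
step 2: merge (L,N) at d=8; branch lengths L→4, N→4; new cluster LN
  updated: d(EX,LN)=155/4, d(LN,V)=77/2
step 3: merge (LN,V) at d=77/2; branch lengths LN→61/4, V→77/4; new cluster LNV
  updated: d(EX,LNV)=251/6
step 4: merge (EX,LNV) at d=251/6; branch lengths EX→209/12, LNV→5/3; new cluster ELNVX
final tree: ((E:7/2,X:7/2):209/12,((L:4,N:4):61/4,V:77/4):5/3)
total length: 823/12

4,4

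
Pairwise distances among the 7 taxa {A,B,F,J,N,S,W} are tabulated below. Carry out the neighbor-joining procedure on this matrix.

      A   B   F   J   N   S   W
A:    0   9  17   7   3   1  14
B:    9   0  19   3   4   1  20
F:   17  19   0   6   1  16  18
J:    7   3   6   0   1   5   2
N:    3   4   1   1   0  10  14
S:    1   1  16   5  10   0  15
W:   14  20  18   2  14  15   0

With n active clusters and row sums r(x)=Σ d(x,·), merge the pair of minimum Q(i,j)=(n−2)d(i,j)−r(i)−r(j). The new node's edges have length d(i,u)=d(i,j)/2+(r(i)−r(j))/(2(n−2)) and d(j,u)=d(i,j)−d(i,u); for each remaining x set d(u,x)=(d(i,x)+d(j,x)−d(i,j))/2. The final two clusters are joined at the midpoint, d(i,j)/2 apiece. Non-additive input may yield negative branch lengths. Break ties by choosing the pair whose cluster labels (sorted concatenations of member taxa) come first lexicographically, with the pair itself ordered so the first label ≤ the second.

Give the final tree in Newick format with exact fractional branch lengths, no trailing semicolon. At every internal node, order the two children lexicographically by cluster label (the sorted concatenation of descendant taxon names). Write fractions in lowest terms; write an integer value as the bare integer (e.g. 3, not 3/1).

step 1: merge (F,N) at d=1, Q=-105; branch lengths F→49/10, N→-39/10; new cluster FN
  updated: d(A,FN)=19/2, d(B,FN)=11, d(FN,J)=3, d(FN,S)=25/2, d(FN,W)=31/2
step 2: merge (J,W) at d=2, Q=-157/2; branch lengths J→-77/16, W→109/16; new cluster JW
  updated: d(A,JW)=19/2, d(B,JW)=21/2, d(FN,JW)=33/4, d(JW,S)=9
step 3: merge (FN,JW) at d=33/4, Q=-215/4; branch lengths FN→115/24, JW→83/24; new cluster FJNW
  updated: d(A,FJNW)=43/8, d(B,FJNW)=53/8, d(FJNW,S)=53/8
step 4: merge (A,FJNW) at d=43/8, Q=-93/4; branch lengths A→15/8, FJNW→7/2; new cluster AFJNW
  updated: d(AFJNW,B)=41/8, d(AFJNW,S)=9/8
step 5: merge (AFJNW,B) at d=41/8, Q=-29/4; branch lengths AFJNW→21/8, B→5/2; new cluster ABFJNW
  updated: d(ABFJNW,S)=-3/2
step 6: merge (ABFJNW,S) at d=-3/2; branch lengths ABFJNW→-3/4, S→-3/4; new cluster ABFJNSW
final tree: (((A:15/8,((F:49/10,N:-39/10):115/24,(J:-77/16,W:109/16):83/24):7/2):21/8,B:5/2):-3/4,S:-3/4)
total length: 81/4

(((A:15/8,((F:49/10,N:-39/10):115/24,(J:-77/16,W:109/16):83/24):7/2):21/8,B:5/2):-3/4,S:-3/4)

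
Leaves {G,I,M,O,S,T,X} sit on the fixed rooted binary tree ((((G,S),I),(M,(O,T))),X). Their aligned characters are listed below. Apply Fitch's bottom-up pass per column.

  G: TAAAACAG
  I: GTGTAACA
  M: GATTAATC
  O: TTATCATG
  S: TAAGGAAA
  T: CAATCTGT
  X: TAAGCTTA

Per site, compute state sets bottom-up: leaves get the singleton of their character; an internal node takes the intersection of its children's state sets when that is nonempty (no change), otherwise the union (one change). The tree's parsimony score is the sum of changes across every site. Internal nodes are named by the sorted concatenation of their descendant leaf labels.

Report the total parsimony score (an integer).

GS@0: {T} ∩ {T} = {T} (intersection, +0)
GIS@0: {T} ∪ {G} = {G,T} (union, +1)
OT@0: {T} ∪ {C} = {C,T} (union, +1)
MOT@0: {G} ∪ {C,T} = {C,G,T} (union, +1)
GIMOST@0: {G,T} ∩ {C,G,T} = {G,T} (intersection, +0)
GIMOSTX@0: {G,T} ∩ {T} = {T} (intersection, +0)
GS@1: {A} ∩ {A} = {A} (intersection, +0)
GIS@1: {A} ∪ {T} = {A,T} (union, +1)
OT@1: {T} ∪ {A} = {A,T} (union, +1)
MOT@1: {A} ∩ {A,T} = {A} (intersection, +0)
GIMOST@1: {A,T} ∩ {A} = {A} (intersection, +0)
GIMOSTX@1: {A} ∩ {A} = {A} (intersection, +0)
GS@2: {A} ∩ {A} = {A} (intersection, +0)
GIS@2: {A} ∪ {G} = {A,G} (union, +1)
OT@2: {A} ∩ {A} = {A} (intersection, +0)
MOT@2: {T} ∪ {A} = {A,T} (union, +1)
GIMOST@2: {A,G} ∩ {A,T} = {A} (intersection, +0)
GIMOSTX@2: {A} ∩ {A} = {A} (intersection, +0)
GS@3: {A} ∪ {G} = {A,G} (union, +1)
GIS@3: {A,G} ∪ {T} = {A,G,T} (union, +1)
OT@3: {T} ∩ {T} = {T} (intersection, +0)
MOT@3: {T} ∩ {T} = {T} (intersection, +0)
GIMOST@3: {A,G,T} ∩ {T} = {T} (intersection, +0)
GIMOSTX@3: {T} ∪ {G} = {G,T} (union, +1)
GS@4: {A} ∪ {G} = {A,G} (union, +1)
GIS@4: {A,G} ∩ {A} = {A} (intersection, +0)
OT@4: {C} ∩ {C} = {C} (intersection, +0)
MOT@4: {A} ∪ {C} = {A,C} (union, +1)
GIMOST@4: {A} ∩ {A,C} = {A} (intersection, +0)
GIMOSTX@4: {A} ∪ {C} = {A,C} (union, +1)
GS@5: {C} ∪ {A} = {A,C} (union, +1)
GIS@5: {A,C} ∩ {A} = {A} (intersection, +0)
OT@5: {A} ∪ {T} = {A,T} (union, +1)
MOT@5: {A} ∩ {A,T} = {A} (intersection, +0)
GIMOST@5: {A} ∩ {A} = {A} (intersection, +0)
GIMOSTX@5: {A} ∪ {T} = {A,T} (union, +1)
GS@6: {A} ∩ {A} = {A} (intersection, +0)
GIS@6: {A} ∪ {C} = {A,C} (union, +1)
OT@6: {T} ∪ {G} = {G,T} (union, +1)
MOT@6: {T} ∩ {G,T} = {T} (intersection, +0)
GIMOST@6: {A,C} ∪ {T} = {A,C,T} (union, +1)
GIMOSTX@6: {A,C,T} ∩ {T} = {T} (intersection, +0)
GS@7: {G} ∪ {A} = {A,G} (union, +1)
GIS@7: {A,G} ∩ {A} = {A} (intersection, +0)
OT@7: {G} ∪ {T} = {G,T} (union, +1)
MOT@7: {C} ∪ {G,T} = {C,G,T} (union, +1)
GIMOST@7: {A} ∪ {C,G,T} = {A,C,G,T} (union, +1)
GIMOSTX@7: {A,C,G,T} ∩ {A} = {A} (intersection, +0)
per-site changes: [3, 2, 2, 3, 3, 3, 3, 4]; total = 23

23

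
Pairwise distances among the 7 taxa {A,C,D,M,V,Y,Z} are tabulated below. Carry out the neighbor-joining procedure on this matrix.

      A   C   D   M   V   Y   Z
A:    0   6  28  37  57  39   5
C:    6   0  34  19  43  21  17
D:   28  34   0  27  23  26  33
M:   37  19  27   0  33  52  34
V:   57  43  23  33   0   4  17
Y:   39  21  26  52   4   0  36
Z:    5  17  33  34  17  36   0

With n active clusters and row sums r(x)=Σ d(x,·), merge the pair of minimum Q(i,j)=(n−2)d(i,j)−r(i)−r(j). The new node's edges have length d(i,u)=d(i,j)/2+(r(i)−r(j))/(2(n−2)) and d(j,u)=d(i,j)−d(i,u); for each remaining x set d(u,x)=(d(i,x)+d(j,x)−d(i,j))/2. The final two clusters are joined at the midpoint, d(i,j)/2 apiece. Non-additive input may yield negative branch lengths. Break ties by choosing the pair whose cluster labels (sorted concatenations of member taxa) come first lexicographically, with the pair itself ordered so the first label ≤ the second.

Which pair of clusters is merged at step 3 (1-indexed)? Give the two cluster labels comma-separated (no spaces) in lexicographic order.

iteration 1: select V,Y (d=4, Q=-335); attach at lengths (19/10, 21/10); label the merged cluster VY
  updated: d(A,VY)=46, d(C,VY)=30, d(D,VY)=45/2, d(M,VY)=81/2, d(VY,Z)=49/2
iteration 2: select D,VY (d=45/2, Q=-218); attach at lengths (71/8, 109/8); label the merged cluster DVY
  updated: d(A,DVY)=103/4, d(C,DVY)=83/4, d(DVY,M)=45/2, d(DVY,Z)=35/2
iteration 3: select A,Z (d=5, Q=-529/4); attach at lengths (61/24, 59/24); label the merged cluster AZ
  updated: d(AZ,C)=9, d(AZ,DVY)=153/8, d(AZ,M)=33
iteration 4: select AZ,C (d=9, Q=-735/8); attach at lengths (243/32, 45/32); label the merged cluster ACZ
  updated: d(ACZ,DVY)=247/16, d(ACZ,M)=43/2
iteration 5: select ACZ,DVY (d=247/16, Q=-951/16); attach at lengths (231/32, 263/32); label the merged cluster ACDVYZ
  updated: d(ACDVYZ,M)=457/32
iteration 6: select ACDVYZ,M (d=457/32); attach at lengths (457/64, 457/64); label the merged cluster ACDMVYZ
final tree: ((((A:61/24,Z:59/24):243/32,C:45/32):231/32,(D:71/8,(V:19/10,Y:21/10):109/8):263/32):457/64,M:457/64)
total length: 2247/32

A,Z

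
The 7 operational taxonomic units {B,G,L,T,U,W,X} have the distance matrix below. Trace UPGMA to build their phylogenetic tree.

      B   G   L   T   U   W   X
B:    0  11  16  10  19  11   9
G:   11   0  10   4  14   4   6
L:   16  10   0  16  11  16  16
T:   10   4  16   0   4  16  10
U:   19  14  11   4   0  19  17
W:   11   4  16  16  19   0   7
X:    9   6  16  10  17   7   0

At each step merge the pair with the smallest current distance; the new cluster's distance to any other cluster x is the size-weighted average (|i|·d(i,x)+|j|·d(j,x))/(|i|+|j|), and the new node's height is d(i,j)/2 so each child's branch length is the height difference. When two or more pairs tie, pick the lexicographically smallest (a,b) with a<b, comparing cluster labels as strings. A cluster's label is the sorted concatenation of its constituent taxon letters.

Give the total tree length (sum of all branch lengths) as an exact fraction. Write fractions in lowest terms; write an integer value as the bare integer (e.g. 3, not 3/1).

69/2

1. join G+T (d=4) ⇒ GT; edges |G|=2, |T|=2
  updated: d(B,GT)=21/2, d(GT,L)=13, d(GT,U)=9, d(GT,W)=10, d(GT,X)=8
2. join W+X (d=7) ⇒ WX; edges |W|=7/2, |X|=7/2
  updated: d(B,WX)=10, d(GT,WX)=9, d(L,WX)=16, d(U,WX)=18
3. join GT+U (d=9) ⇒ GTU; edges |GT|=5/2, |U|=9/2
  updated: d(B,GTU)=40/3, d(GTU,L)=37/3, d(GTU,WX)=12
4. join B+WX (d=10) ⇒ BWX; edges |B|=5, |WX|=3/2
  updated: d(BWX,GTU)=112/9, d(BWX,L)=16
5. join GTU+L (d=37/3) ⇒ GLTU; edges |GTU|=5/3, |L|=37/6
  updated: d(BWX,GLTU)=40/3
6. join BWX+GLTU (d=40/3) ⇒ BGLTUWX; edges |BWX|=5/3, |GLTU|=1/2
final tree: ((B:5,(W:7/2,X:7/2):3/2):5/3,(((G:2,T:2):5/2,U:9/2):5/3,L:37/6):1/2)
total length: 69/2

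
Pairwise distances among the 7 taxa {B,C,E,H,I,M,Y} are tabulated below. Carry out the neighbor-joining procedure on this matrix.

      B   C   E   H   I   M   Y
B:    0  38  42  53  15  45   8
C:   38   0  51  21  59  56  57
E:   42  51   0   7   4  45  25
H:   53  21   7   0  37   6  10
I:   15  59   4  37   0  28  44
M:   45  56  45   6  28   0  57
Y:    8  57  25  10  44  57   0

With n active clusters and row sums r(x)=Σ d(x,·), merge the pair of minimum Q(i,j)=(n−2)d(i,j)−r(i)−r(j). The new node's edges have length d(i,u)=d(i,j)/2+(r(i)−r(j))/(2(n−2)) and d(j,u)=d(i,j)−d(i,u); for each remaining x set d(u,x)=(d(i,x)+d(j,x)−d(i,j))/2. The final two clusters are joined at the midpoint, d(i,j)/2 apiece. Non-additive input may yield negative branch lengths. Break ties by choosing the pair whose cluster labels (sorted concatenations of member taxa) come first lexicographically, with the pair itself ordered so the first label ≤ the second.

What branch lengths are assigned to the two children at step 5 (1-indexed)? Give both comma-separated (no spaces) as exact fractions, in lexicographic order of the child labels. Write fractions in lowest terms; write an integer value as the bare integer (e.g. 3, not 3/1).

33/4,-10

step 1: merge (B,Y) at d=8, Q=-362; branch lengths B→4, Y→4; new cluster BY
  updated: d(BY,C)=87/2, d(BY,E)=59/2, d(BY,H)=55/2, d(BY,I)=51/2, d(BY,M)=47
step 2: merge (E,I) at d=4, Q=-274; branch lengths E→-1/8, I→33/8; new cluster EI
  updated: d(BY,EI)=51/2, d(C,EI)=53, d(EI,H)=20, d(EI,M)=69/2
step 3: merge (BY,EI) at d=51/2, Q=-200; branch lengths BY→29/2, EI→11; new cluster BEIY
  updated: d(BEIY,C)=71/2, d(BEIY,H)=11, d(BEIY,M)=28
step 4: merge (BEIY,C) at d=71/2, Q=-116; branch lengths BEIY→33/4, C→109/4; new cluster BCEIY
  updated: d(BCEIY,H)=-7/4, d(BCEIY,M)=97/4
step 5: merge (BCEIY,H) at d=-7/4, Q=-57/2; branch lengths BCEIY→33/4, H→-10; new cluster BCEHIY
  updated: d(BCEHIY,M)=16
step 6: merge (BCEHIY,M) at d=16; branch lengths BCEHIY→8, M→8; new cluster BCEHIMY
final tree: (((((B:4,Y:4):29/2,(E:-1/8,I:33/8):11):33/4,C:109/4):33/4,H:-10):8,M:8)
total length: 349/4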